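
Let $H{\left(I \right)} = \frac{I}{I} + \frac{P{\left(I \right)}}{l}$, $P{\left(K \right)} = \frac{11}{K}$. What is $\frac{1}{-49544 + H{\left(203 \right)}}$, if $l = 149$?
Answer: $- \frac{30247}{1498527110} \approx -2.0184 \cdot 10^{-5}$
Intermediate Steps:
$H{\left(I \right)} = 1 + \frac{11}{149 I}$ ($H{\left(I \right)} = \frac{I}{I} + \frac{11 \frac{1}{I}}{149} = 1 + \frac{11}{I} \frac{1}{149} = 1 + \frac{11}{149 I}$)
$\frac{1}{-49544 + H{\left(203 \right)}} = \frac{1}{-49544 + \frac{\frac{11}{149} + 203}{203}} = \frac{1}{-49544 + \frac{1}{203} \cdot \frac{30258}{149}} = \frac{1}{-49544 + \frac{30258}{30247}} = \frac{1}{- \frac{1498527110}{30247}} = - \frac{30247}{1498527110}$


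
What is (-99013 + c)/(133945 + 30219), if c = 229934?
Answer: 18703/23452 ≈ 0.79750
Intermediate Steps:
(-99013 + c)/(133945 + 30219) = (-99013 + 229934)/(133945 + 30219) = 130921/164164 = 130921*(1/164164) = 18703/23452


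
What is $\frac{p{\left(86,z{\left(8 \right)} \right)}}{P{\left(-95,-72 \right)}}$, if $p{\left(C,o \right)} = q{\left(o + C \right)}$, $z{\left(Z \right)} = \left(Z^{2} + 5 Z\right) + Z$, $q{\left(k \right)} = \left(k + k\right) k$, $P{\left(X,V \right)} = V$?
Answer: $-1089$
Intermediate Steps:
$q{\left(k \right)} = 2 k^{2}$ ($q{\left(k \right)} = 2 k k = 2 k^{2}$)
$z{\left(Z \right)} = Z^{2} + 6 Z$
$p{\left(C,o \right)} = 2 \left(C + o\right)^{2}$ ($p{\left(C,o \right)} = 2 \left(o + C\right)^{2} = 2 \left(C + o\right)^{2}$)
$\frac{p{\left(86,z{\left(8 \right)} \right)}}{P{\left(-95,-72 \right)}} = \frac{2 \left(86 + 8 \left(6 + 8\right)\right)^{2}}{-72} = 2 \left(86 + 8 \cdot 14\right)^{2} \left(- \frac{1}{72}\right) = 2 \left(86 + 112\right)^{2} \left(- \frac{1}{72}\right) = 2 \cdot 198^{2} \left(- \frac{1}{72}\right) = 2 \cdot 39204 \left(- \frac{1}{72}\right) = 78408 \left(- \frac{1}{72}\right) = -1089$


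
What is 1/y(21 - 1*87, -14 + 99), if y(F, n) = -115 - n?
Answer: -1/200 ≈ -0.0050000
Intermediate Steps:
1/y(21 - 1*87, -14 + 99) = 1/(-115 - (-14 + 99)) = 1/(-115 - 1*85) = 1/(-115 - 85) = 1/(-200) = -1/200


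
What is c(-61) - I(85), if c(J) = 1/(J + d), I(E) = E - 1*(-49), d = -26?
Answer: -11659/87 ≈ -134.01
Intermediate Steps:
I(E) = 49 + E (I(E) = E + 49 = 49 + E)
c(J) = 1/(-26 + J) (c(J) = 1/(J - 26) = 1/(-26 + J))
c(-61) - I(85) = 1/(-26 - 61) - (49 + 85) = 1/(-87) - 1*134 = -1/87 - 134 = -11659/87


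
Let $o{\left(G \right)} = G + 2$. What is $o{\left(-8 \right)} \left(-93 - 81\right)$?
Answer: $1044$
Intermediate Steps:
$o{\left(G \right)} = 2 + G$
$o{\left(-8 \right)} \left(-93 - 81\right) = \left(2 - 8\right) \left(-93 - 81\right) = \left(-6\right) \left(-174\right) = 1044$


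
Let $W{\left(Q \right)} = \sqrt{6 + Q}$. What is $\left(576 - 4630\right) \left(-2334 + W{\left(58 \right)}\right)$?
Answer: $9429604$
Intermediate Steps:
$\left(576 - 4630\right) \left(-2334 + W{\left(58 \right)}\right) = \left(576 - 4630\right) \left(-2334 + \sqrt{6 + 58}\right) = - 4054 \left(-2334 + \sqrt{64}\right) = - 4054 \left(-2334 + 8\right) = \left(-4054\right) \left(-2326\right) = 9429604$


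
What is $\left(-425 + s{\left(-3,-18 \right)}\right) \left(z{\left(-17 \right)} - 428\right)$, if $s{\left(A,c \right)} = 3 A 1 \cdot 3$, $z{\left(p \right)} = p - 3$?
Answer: $202496$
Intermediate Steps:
$z{\left(p \right)} = -3 + p$ ($z{\left(p \right)} = p - 3 = -3 + p$)
$s{\left(A,c \right)} = 9 A$ ($s{\left(A,c \right)} = 3 A 3 = 9 A$)
$\left(-425 + s{\left(-3,-18 \right)}\right) \left(z{\left(-17 \right)} - 428\right) = \left(-425 + 9 \left(-3\right)\right) \left(\left(-3 - 17\right) - 428\right) = \left(-425 - 27\right) \left(-20 - 428\right) = \left(-452\right) \left(-448\right) = 202496$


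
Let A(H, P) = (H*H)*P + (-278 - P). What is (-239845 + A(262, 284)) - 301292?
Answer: 18953197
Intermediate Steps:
A(H, P) = -278 - P + P*H² (A(H, P) = H²*P + (-278 - P) = P*H² + (-278 - P) = -278 - P + P*H²)
(-239845 + A(262, 284)) - 301292 = (-239845 + (-278 - 1*284 + 284*262²)) - 301292 = (-239845 + (-278 - 284 + 284*68644)) - 301292 = (-239845 + (-278 - 284 + 19494896)) - 301292 = (-239845 + 19494334) - 301292 = 19254489 - 301292 = 18953197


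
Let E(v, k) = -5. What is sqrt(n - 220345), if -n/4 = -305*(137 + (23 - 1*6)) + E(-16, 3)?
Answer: 3*I*sqrt(3605) ≈ 180.13*I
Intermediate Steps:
n = 187900 (n = -4*(-305*(137 + (23 - 1*6)) - 5) = -4*(-305*(137 + (23 - 6)) - 5) = -4*(-305*(137 + 17) - 5) = -4*(-305*154 - 5) = -4*(-46970 - 5) = -4*(-46975) = 187900)
sqrt(n - 220345) = sqrt(187900 - 220345) = sqrt(-32445) = 3*I*sqrt(3605)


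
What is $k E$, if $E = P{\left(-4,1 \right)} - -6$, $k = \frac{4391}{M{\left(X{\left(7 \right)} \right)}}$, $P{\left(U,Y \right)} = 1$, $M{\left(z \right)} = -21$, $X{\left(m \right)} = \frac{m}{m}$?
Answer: $- \frac{4391}{3} \approx -1463.7$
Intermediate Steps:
$X{\left(m \right)} = 1$
$k = - \frac{4391}{21}$ ($k = \frac{4391}{-21} = 4391 \left(- \frac{1}{21}\right) = - \frac{4391}{21} \approx -209.1$)
$E = 7$ ($E = 1 - -6 = 1 + 6 = 7$)
$k E = \left(- \frac{4391}{21}\right) 7 = - \frac{4391}{3}$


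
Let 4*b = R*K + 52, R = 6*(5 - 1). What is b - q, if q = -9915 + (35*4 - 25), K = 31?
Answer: 9999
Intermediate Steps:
R = 24 (R = 6*4 = 24)
b = 199 (b = (24*31 + 52)/4 = (744 + 52)/4 = (¼)*796 = 199)
q = -9800 (q = -9915 + (140 - 25) = -9915 + 115 = -9800)
b - q = 199 - 1*(-9800) = 199 + 9800 = 9999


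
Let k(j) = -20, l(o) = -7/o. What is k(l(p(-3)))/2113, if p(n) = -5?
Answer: -20/2113 ≈ -0.0094652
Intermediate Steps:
k(l(p(-3)))/2113 = -20/2113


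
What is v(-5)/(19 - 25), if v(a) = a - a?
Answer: 0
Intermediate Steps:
v(a) = 0
v(-5)/(19 - 25) = 0/(19 - 25) = 0/(-6) = -⅙*0 = 0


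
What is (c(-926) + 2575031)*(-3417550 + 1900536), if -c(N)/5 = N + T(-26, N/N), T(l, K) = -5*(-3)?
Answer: -3913268076204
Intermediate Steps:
T(l, K) = 15
c(N) = -75 - 5*N (c(N) = -5*(N + 15) = -5*(15 + N) = -75 - 5*N)
(c(-926) + 2575031)*(-3417550 + 1900536) = ((-75 - 5*(-926)) + 2575031)*(-3417550 + 1900536) = ((-75 + 4630) + 2575031)*(-1517014) = (4555 + 2575031)*(-1517014) = 2579586*(-1517014) = -3913268076204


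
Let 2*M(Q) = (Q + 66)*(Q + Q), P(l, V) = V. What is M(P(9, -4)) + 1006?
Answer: 758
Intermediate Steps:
M(Q) = Q*(66 + Q) (M(Q) = ((Q + 66)*(Q + Q))/2 = ((66 + Q)*(2*Q))/2 = (2*Q*(66 + Q))/2 = Q*(66 + Q))
M(P(9, -4)) + 1006 = -4*(66 - 4) + 1006 = -4*62 + 1006 = -248 + 1006 = 758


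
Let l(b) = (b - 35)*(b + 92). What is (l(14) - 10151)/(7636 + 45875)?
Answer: -12377/53511 ≈ -0.23130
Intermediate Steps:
l(b) = (-35 + b)*(92 + b)
(l(14) - 10151)/(7636 + 45875) = ((-3220 + 14² + 57*14) - 10151)/(7636 + 45875) = ((-3220 + 196 + 798) - 10151)/53511 = (-2226 - 10151)*(1/53511) = -12377*1/53511 = -12377/53511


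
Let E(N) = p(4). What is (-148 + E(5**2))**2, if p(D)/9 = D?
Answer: 12544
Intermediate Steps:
p(D) = 9*D
E(N) = 36 (E(N) = 9*4 = 36)
(-148 + E(5**2))**2 = (-148 + 36)**2 = (-112)**2 = 12544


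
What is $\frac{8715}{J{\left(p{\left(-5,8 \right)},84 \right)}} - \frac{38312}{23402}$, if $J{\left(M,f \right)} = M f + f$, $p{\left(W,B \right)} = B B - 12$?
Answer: $\frac{794843}{2480612} \approx 0.32042$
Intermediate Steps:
$p{\left(W,B \right)} = -12 + B^{2}$ ($p{\left(W,B \right)} = B^{2} - 12 = -12 + B^{2}$)
$J{\left(M,f \right)} = f + M f$
$\frac{8715}{J{\left(p{\left(-5,8 \right)},84 \right)}} - \frac{38312}{23402} = \frac{8715}{84 \left(1 - \left(12 - 8^{2}\right)\right)} - \frac{38312}{23402} = \frac{8715}{84 \left(1 + \left(-12 + 64\right)\right)} - \frac{19156}{11701} = \frac{8715}{84 \left(1 + 52\right)} - \frac{19156}{11701} = \frac{8715}{84 \cdot 53} - \frac{19156}{11701} = \frac{8715}{4452} - \frac{19156}{11701} = 8715 \cdot \frac{1}{4452} - \frac{19156}{11701} = \frac{415}{212} - \frac{19156}{11701} = \frac{794843}{2480612}$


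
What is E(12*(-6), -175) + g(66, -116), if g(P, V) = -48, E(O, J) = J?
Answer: -223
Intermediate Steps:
E(12*(-6), -175) + g(66, -116) = -175 - 48 = -223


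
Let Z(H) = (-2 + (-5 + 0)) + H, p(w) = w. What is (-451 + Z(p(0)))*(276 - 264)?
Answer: -5496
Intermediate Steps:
Z(H) = -7 + H (Z(H) = (-2 - 5) + H = -7 + H)
(-451 + Z(p(0)))*(276 - 264) = (-451 + (-7 + 0))*(276 - 264) = (-451 - 7)*12 = -458*12 = -5496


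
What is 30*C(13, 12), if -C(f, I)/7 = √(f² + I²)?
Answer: -210*√313 ≈ -3715.3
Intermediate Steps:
C(f, I) = -7*√(I² + f²) (C(f, I) = -7*√(f² + I²) = -7*√(I² + f²))
30*C(13, 12) = 30*(-7*√(12² + 13²)) = 30*(-7*√(144 + 169)) = 30*(-7*√313) = -210*√313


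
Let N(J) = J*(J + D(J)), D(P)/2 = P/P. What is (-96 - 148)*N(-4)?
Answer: -1952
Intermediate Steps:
D(P) = 2 (D(P) = 2*(P/P) = 2*1 = 2)
N(J) = J*(2 + J) (N(J) = J*(J + 2) = J*(2 + J))
(-96 - 148)*N(-4) = (-96 - 148)*(-4*(2 - 4)) = -(-976)*(-2) = -244*8 = -1952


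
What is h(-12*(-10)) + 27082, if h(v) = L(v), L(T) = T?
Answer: 27202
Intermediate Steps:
h(v) = v
h(-12*(-10)) + 27082 = -12*(-10) + 27082 = 120 + 27082 = 27202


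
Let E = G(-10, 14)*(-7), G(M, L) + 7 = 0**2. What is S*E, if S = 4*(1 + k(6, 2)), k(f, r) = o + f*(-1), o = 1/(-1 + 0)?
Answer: -1176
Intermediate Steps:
G(M, L) = -7 (G(M, L) = -7 + 0**2 = -7 + 0 = -7)
o = -1 (o = 1/(-1) = -1)
k(f, r) = -1 - f (k(f, r) = -1 + f*(-1) = -1 - f)
S = -24 (S = 4*(1 + (-1 - 1*6)) = 4*(1 + (-1 - 6)) = 4*(1 - 7) = 4*(-6) = -24)
E = 49 (E = -7*(-7) = 49)
S*E = -24*49 = -1176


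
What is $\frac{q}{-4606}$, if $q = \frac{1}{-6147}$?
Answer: $\frac{1}{28313082} \approx 3.5319 \cdot 10^{-8}$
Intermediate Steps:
$q = - \frac{1}{6147} \approx -0.00016268$
$\frac{q}{-4606} = - \frac{1}{6147 \left(-4606\right)} = \left(- \frac{1}{6147}\right) \left(- \frac{1}{4606}\right) = \frac{1}{28313082}$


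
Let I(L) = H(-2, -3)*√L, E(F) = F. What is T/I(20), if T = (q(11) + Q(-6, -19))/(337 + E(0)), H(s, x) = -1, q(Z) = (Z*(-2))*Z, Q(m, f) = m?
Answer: 124*√5/1685 ≈ 0.16455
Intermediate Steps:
q(Z) = -2*Z² (q(Z) = (-2*Z)*Z = -2*Z²)
I(L) = -√L
T = -248/337 (T = (-2*11² - 6)/(337 + 0) = (-2*121 - 6)/337 = (-242 - 6)*(1/337) = -248*1/337 = -248/337 ≈ -0.73590)
T/I(20) = -248*(-√5/10)/337 = -(-124)*√5/1685 = 124*√5/1685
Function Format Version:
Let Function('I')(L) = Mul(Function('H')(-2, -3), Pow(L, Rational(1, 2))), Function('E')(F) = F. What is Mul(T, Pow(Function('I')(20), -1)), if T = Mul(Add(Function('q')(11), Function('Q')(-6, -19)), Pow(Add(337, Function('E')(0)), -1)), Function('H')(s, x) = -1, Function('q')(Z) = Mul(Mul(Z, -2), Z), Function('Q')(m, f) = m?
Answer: Mul(Rational(124, 1685), Pow(5, Rational(1, 2))) ≈ 0.16455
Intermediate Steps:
Function('q')(Z) = Mul(-2, Pow(Z, 2)) (Function('q')(Z) = Mul(Mul(-2, Z), Z) = Mul(-2, Pow(Z, 2)))
Function('I')(L) = Mul(-1, Pow(L, Rational(1, 2)))
T = Rational(-248, 337) (T = Mul(Add(Mul(-2, Pow(11, 2)), -6), Pow(Add(337, 0), -1)) = Mul(Add(Mul(-2, 121), -6), Pow(337, -1)) = Mul(Add(-242, -6), Rational(1, 337)) = Mul(-248, Rational(1, 337)) = Rational(-248, 337) ≈ -0.73590)
Mul(T, Pow(Function('I')(20), -1)) = Mul(Rational(-248, 337), Pow(Mul(-1, Pow(20, Rational(1, 2))), -1)) = Mul(Rational(-248, 337), Pow(Mul(-1, Mul(2, Pow(5, Rational(1, 2)))), -1)) = Mul(Rational(-248, 337), Pow(Mul(-2, Pow(5, Rational(1, 2))), -1)) = Mul(Rational(-248, 337), Mul(Rational(-1, 10), Pow(5, Rational(1, 2)))) = Mul(Rational(124, 1685), Pow(5, Rational(1, 2)))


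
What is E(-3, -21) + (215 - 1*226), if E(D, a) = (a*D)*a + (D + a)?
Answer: -1358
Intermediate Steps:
E(D, a) = D + a + D*a² (E(D, a) = (D*a)*a + (D + a) = D*a² + (D + a) = D + a + D*a²)
E(-3, -21) + (215 - 1*226) = (-3 - 21 - 3*(-21)²) + (215 - 1*226) = (-3 - 21 - 3*441) + (215 - 226) = (-3 - 21 - 1323) - 11 = -1347 - 11 = -1358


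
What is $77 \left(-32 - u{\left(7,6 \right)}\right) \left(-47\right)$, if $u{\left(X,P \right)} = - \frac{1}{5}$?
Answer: $\frac{575421}{5} \approx 1.1508 \cdot 10^{5}$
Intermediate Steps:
$u{\left(X,P \right)} = - \frac{1}{5}$ ($u{\left(X,P \right)} = \left(-1\right) \frac{1}{5} = - \frac{1}{5}$)
$77 \left(-32 - u{\left(7,6 \right)}\right) \left(-47\right) = 77 \left(-32 - - \frac{1}{5}\right) \left(-47\right) = 77 \left(-32 + \frac{1}{5}\right) \left(-47\right) = 77 \left(- \frac{159}{5}\right) \left(-47\right) = \left(- \frac{12243}{5}\right) \left(-47\right) = \frac{575421}{5}$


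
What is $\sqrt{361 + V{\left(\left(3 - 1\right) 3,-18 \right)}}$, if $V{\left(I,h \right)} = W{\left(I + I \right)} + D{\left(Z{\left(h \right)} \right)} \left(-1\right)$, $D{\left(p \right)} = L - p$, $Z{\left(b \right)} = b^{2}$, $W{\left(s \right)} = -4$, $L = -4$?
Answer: $\sqrt{685} \approx 26.173$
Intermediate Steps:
$D{\left(p \right)} = -4 - p$
$V{\left(I,h \right)} = h^{2}$ ($V{\left(I,h \right)} = -4 + \left(-4 - h^{2}\right) \left(-1\right) = -4 + \left(4 + h^{2}\right) = h^{2}$)
$\sqrt{361 + V{\left(\left(3 - 1\right) 3,-18 \right)}} = \sqrt{361 + \left(-18\right)^{2}} = \sqrt{361 + 324} = \sqrt{685}$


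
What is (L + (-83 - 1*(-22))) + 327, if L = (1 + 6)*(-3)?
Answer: 245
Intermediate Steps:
L = -21 (L = 7*(-3) = -21)
(L + (-83 - 1*(-22))) + 327 = (-21 + (-83 - 1*(-22))) + 327 = (-21 + (-83 + 22)) + 327 = (-21 - 61) + 327 = -82 + 327 = 245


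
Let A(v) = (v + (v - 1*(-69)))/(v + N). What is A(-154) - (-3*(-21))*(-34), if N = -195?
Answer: 747797/349 ≈ 2142.7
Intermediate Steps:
A(v) = (69 + 2*v)/(-195 + v) (A(v) = (v + (v - 1*(-69)))/(v - 195) = (v + (v + 69))/(-195 + v) = (v + (69 + v))/(-195 + v) = (69 + 2*v)/(-195 + v))
A(-154) - (-3*(-21))*(-34) = (69 + 2*(-154))/(-195 - 154) - (-3*(-21))*(-34) = (69 - 308)/(-349) - 63*(-34) = -1/349*(-239) - 1*(-2142) = 239/349 + 2142 = 747797/349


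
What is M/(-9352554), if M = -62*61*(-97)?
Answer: -183427/4676277 ≈ -0.039225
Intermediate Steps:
M = 366854 (M = -3782*(-97) = 366854)
M/(-9352554) = 366854/(-9352554) = 366854*(-1/9352554) = -183427/4676277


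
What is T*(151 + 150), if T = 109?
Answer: 32809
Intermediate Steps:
T*(151 + 150) = 109*(151 + 150) = 109*301 = 32809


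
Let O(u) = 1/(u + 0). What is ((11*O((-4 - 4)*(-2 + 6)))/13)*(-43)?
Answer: 473/416 ≈ 1.1370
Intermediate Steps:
O(u) = 1/u
((11*O((-4 - 4)*(-2 + 6)))/13)*(-43) = ((11/(((-4 - 4)*(-2 + 6))))/13)*(-43) = ((11/((-8*4)))*(1/13))*(-43) = ((11/(-32))*(1/13))*(-43) = ((11*(-1/32))*(1/13))*(-43) = -11/32*1/13*(-43) = -11/416*(-43) = 473/416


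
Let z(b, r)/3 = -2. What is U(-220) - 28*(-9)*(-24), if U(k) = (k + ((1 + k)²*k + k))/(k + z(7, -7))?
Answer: 4592506/113 ≈ 40642.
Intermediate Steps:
z(b, r) = -6 (z(b, r) = 3*(-2) = -6)
U(k) = (2*k + k*(1 + k)²)/(-6 + k) (U(k) = (k + ((1 + k)²*k + k))/(k - 6) = (k + (k*(1 + k)² + k))/(-6 + k) = (k + (k + k*(1 + k)²))/(-6 + k) = (2*k + k*(1 + k)²)/(-6 + k))
U(-220) - 28*(-9)*(-24) = -220*(2 + (1 - 220)²)/(-6 - 220) - 28*(-9)*(-24) = -220*(2 + (-219)²)/(-226) - (-252)*(-24) = -220*(-1/226)*(2 + 47961) - 1*6048 = -220*(-1/226)*47963 - 6048 = 5275930/113 - 6048 = 4592506/113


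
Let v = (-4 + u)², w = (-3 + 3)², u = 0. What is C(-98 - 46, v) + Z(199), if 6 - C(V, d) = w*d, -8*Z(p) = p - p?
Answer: 6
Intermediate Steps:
w = 0 (w = 0² = 0)
v = 16 (v = (-4 + 0)² = (-4)² = 16)
Z(p) = 0 (Z(p) = -(p - p)/8 = -⅛*0 = 0)
C(V, d) = 6 (C(V, d) = 6 - 0*d = 6 - 1*0 = 6 + 0 = 6)
C(-98 - 46, v) + Z(199) = 6 + 0 = 6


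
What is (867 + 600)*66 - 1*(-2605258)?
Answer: 2702080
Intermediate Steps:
(867 + 600)*66 - 1*(-2605258) = 1467*66 + 2605258 = 96822 + 2605258 = 2702080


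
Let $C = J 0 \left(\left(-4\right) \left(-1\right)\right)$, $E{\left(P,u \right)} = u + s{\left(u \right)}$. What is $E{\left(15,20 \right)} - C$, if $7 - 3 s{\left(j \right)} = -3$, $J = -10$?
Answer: $\frac{70}{3} \approx 23.333$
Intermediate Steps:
$s{\left(j \right)} = \frac{10}{3}$ ($s{\left(j \right)} = \frac{7}{3} - -1 = \frac{7}{3} + 1 = \frac{10}{3}$)
$E{\left(P,u \right)} = \frac{10}{3} + u$ ($E{\left(P,u \right)} = u + \frac{10}{3} = \frac{10}{3} + u$)
$C = 0$ ($C = \left(-10\right) 0 \left(\left(-4\right) \left(-1\right)\right) = 0 \cdot 4 = 0$)
$E{\left(15,20 \right)} - C = \left(\frac{10}{3} + 20\right) - 0 = \frac{70}{3} + 0 = \frac{70}{3}$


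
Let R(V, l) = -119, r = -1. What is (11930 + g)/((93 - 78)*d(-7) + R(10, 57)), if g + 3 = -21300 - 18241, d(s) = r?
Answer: 13807/67 ≈ 206.07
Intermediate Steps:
d(s) = -1
g = -39544 (g = -3 + (-21300 - 18241) = -3 - 39541 = -39544)
(11930 + g)/((93 - 78)*d(-7) + R(10, 57)) = (11930 - 39544)/((93 - 78)*(-1) - 119) = -27614/(15*(-1) - 119) = -27614/(-15 - 119) = -27614/(-134) = -27614*(-1/134) = 13807/67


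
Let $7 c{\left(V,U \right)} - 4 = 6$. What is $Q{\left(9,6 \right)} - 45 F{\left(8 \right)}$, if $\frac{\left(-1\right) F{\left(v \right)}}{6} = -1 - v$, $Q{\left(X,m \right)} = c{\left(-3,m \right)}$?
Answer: $- \frac{17000}{7} \approx -2428.6$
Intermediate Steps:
$c{\left(V,U \right)} = \frac{10}{7}$ ($c{\left(V,U \right)} = \frac{4}{7} + \frac{1}{7} \cdot 6 = \frac{4}{7} + \frac{6}{7} = \frac{10}{7}$)
$Q{\left(X,m \right)} = \frac{10}{7}$
$F{\left(v \right)} = 6 + 6 v$ ($F{\left(v \right)} = - 6 \left(-1 - v\right) = 6 + 6 v$)
$Q{\left(9,6 \right)} - 45 F{\left(8 \right)} = \frac{10}{7} - 45 \left(6 + 6 \cdot 8\right) = \frac{10}{7} - 45 \left(6 + 48\right) = \frac{10}{7} - 2430 = - \frac{17000}{7}$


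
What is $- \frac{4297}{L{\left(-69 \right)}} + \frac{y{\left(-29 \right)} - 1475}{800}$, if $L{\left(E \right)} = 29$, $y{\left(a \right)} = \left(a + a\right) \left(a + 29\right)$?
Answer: $- \frac{139215}{928} \approx -150.02$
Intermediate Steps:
$y{\left(a \right)} = 2 a \left(29 + a\right)$
$- \frac{4297}{L{\left(-69 \right)}} + \frac{y{\left(-29 \right)} - 1475}{800} = - \frac{4297}{29} + \frac{2 \left(-29\right) \left(29 - 29\right) - 1475}{800} = \left(-4297\right) \frac{1}{29} + \left(2 \left(-29\right) 0 - 1475\right) \frac{1}{800} = - \frac{4297}{29} + \left(0 - 1475\right) \frac{1}{800} = - \frac{4297}{29} - \frac{59}{32} = - \frac{139215}{928}$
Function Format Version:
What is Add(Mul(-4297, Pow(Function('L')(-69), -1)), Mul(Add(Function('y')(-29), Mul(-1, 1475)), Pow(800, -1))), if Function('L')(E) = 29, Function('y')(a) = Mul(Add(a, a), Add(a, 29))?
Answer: Rational(-139215, 928) ≈ -150.02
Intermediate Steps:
Function('y')(a) = Mul(2, a, Add(29, a)) (Function('y')(a) = Mul(Mul(2, a), Add(29, a)) = Mul(2, a, Add(29, a)))
Add(Mul(-4297, Pow(Function('L')(-69), -1)), Mul(Add(Function('y')(-29), Mul(-1, 1475)), Pow(800, -1))) = Add(Mul(-4297, Pow(29, -1)), Mul(Add(Mul(2, -29, Add(29, -29)), Mul(-1, 1475)), Pow(800, -1))) = Add(Mul(-4297, Rational(1, 29)), Mul(Add(Mul(2, -29, 0), -1475), Rational(1, 800))) = Add(Rational(-4297, 29), Mul(Add(0, -1475), Rational(1, 800))) = Add(Rational(-4297, 29), Mul(-1475, Rational(1, 800))) = Add(Rational(-4297, 29), Rational(-59, 32)) = Rational(-139215, 928)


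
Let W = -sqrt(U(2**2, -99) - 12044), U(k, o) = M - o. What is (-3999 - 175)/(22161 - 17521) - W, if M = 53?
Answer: -2087/2320 + 2*I*sqrt(2973) ≈ -0.89957 + 109.05*I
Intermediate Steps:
U(k, o) = 53 - o
W = -2*I*sqrt(2973) (W = -sqrt((53 - 1*(-99)) - 12044) = -sqrt((53 + 99) - 12044) = -sqrt(152 - 12044) = -sqrt(-11892) = -2*I*sqrt(2973) ≈ -109.05*I)
(-3999 - 175)/(22161 - 17521) - W = (-3999 - 175)/(22161 - 17521) - (-2)*I*sqrt(2973) = -4174/4640 + 2*I*sqrt(2973) = -4174*1/4640 + 2*I*sqrt(2973) = -2087/2320 + 2*I*sqrt(2973)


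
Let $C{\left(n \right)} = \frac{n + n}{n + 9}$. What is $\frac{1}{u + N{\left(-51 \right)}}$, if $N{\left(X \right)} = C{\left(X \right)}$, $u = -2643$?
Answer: $- \frac{7}{18484} \approx -0.00037871$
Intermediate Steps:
$C{\left(n \right)} = \frac{2 n}{9 + n}$
$N{\left(X \right)} = \frac{2 X}{9 + X}$
$\frac{1}{u + N{\left(-51 \right)}} = \frac{1}{-2643 + 2 \left(-51\right) \frac{1}{9 - 51}} = \frac{1}{-2643 + 2 \left(-51\right) \frac{1}{-42}} = \frac{1}{-2643 + 2 \left(-51\right) \left(- \frac{1}{42}\right)} = \frac{1}{-2643 + \frac{17}{7}} = \frac{1}{- \frac{18484}{7}} = - \frac{7}{18484}$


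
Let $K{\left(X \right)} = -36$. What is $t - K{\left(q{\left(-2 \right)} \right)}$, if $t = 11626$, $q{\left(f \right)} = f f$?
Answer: $11662$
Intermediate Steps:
$q{\left(f \right)} = f^{2}$
$t - K{\left(q{\left(-2 \right)} \right)} = 11626 - -36 = 11626 + 36 = 11662$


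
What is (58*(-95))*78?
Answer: -429780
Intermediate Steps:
(58*(-95))*78 = -5510*78 = -429780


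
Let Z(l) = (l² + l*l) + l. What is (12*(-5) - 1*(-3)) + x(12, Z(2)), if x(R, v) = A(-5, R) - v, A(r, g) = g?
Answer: -55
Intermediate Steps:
Z(l) = l + 2*l² (Z(l) = (l² + l²) + l = 2*l² + l = l + 2*l²)
x(R, v) = R - v
(12*(-5) - 1*(-3)) + x(12, Z(2)) = (12*(-5) - 1*(-3)) + (12 - 2*(1 + 2*2)) = (-60 + 3) + (12 - 2*(1 + 4)) = -57 + (12 - 2*5) = -57 + (12 - 1*10) = -57 + (12 - 10) = -57 + 2 = -55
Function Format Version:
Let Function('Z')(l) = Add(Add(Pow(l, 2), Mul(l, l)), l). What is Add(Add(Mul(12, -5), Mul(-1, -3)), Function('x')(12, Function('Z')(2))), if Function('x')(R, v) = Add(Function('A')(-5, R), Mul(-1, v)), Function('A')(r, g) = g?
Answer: -55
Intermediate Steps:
Function('Z')(l) = Add(l, Mul(2, Pow(l, 2))) (Function('Z')(l) = Add(Add(Pow(l, 2), Pow(l, 2)), l) = Add(Mul(2, Pow(l, 2)), l) = Add(l, Mul(2, Pow(l, 2))))
Function('x')(R, v) = Add(R, Mul(-1, v))
Add(Add(Mul(12, -5), Mul(-1, -3)), Function('x')(12, Function('Z')(2))) = Add(Add(Mul(12, -5), Mul(-1, -3)), Add(12, Mul(-1, Mul(2, Add(1, Mul(2, 2)))))) = Add(Add(-60, 3), Add(12, Mul(-1, Mul(2, Add(1, 4))))) = Add(-57, Add(12, Mul(-1, Mul(2, 5)))) = Add(-57, Add(12, Mul(-1, 10))) = Add(-57, Add(12, -10)) = Add(-57, 2) = -55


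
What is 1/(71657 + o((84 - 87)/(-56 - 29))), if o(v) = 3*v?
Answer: 85/6090854 ≈ 1.3955e-5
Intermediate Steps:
1/(71657 + o((84 - 87)/(-56 - 29))) = 1/(71657 + 3*((84 - 87)/(-56 - 29))) = 1/(71657 + 3*(-3/(-85))) = 1/(71657 + 3*(-3*(-1/85))) = 1/(71657 + 3*(3/85)) = 1/(71657 + 9/85) = 1/(6090854/85) = 85/6090854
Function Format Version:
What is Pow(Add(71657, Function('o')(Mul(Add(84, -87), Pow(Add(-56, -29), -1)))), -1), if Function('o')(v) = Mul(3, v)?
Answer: Rational(85, 6090854) ≈ 1.3955e-5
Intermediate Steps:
Pow(Add(71657, Function('o')(Mul(Add(84, -87), Pow(Add(-56, -29), -1)))), -1) = Pow(Add(71657, Mul(3, Mul(Add(84, -87), Pow(Add(-56, -29), -1)))), -1) = Pow(Add(71657, Mul(3, Mul(-3, Pow(-85, -1)))), -1) = Pow(Add(71657, Mul(3, Mul(-3, Rational(-1, 85)))), -1) = Pow(Add(71657, Mul(3, Rational(3, 85))), -1) = Pow(Add(71657, Rational(9, 85)), -1) = Pow(Rational(6090854, 85), -1) = Rational(85, 6090854)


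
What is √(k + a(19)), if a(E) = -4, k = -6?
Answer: I*√10 ≈ 3.1623*I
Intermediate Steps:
√(k + a(19)) = √(-6 - 4) = √(-10) = I*√10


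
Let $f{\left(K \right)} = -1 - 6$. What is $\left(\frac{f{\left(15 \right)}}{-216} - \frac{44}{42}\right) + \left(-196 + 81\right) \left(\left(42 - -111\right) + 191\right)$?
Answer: $- \frac{59816255}{1512} \approx -39561.0$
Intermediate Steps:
$f{\left(K \right)} = -7$ ($f{\left(K \right)} = -1 - 6 = -7$)
$\left(\frac{f{\left(15 \right)}}{-216} - \frac{44}{42}\right) + \left(-196 + 81\right) \left(\left(42 - -111\right) + 191\right) = \left(- \frac{7}{-216} - \frac{44}{42}\right) + \left(-196 + 81\right) \left(\left(42 - -111\right) + 191\right) = \left(\left(-7\right) \left(- \frac{1}{216}\right) - \frac{22}{21}\right) - 115 \left(\left(42 + 111\right) + 191\right) = \left(\frac{7}{216} - \frac{22}{21}\right) - 115 \left(153 + 191\right) = - \frac{1535}{1512} - 39560 = - \frac{59816255}{1512}$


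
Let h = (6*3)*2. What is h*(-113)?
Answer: -4068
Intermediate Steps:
h = 36 (h = 18*2 = 36)
h*(-113) = 36*(-113) = -4068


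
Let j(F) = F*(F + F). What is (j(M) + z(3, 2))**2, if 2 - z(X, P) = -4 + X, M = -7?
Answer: 10201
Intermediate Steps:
z(X, P) = 6 - X (z(X, P) = 2 - (-4 + X) = 2 + (4 - X) = 6 - X)
j(F) = 2*F**2 (j(F) = F*(2*F) = 2*F**2)
(j(M) + z(3, 2))**2 = (2*(-7)**2 + (6 - 1*3))**2 = (2*49 + (6 - 3))**2 = (98 + 3)**2 = 101**2 = 10201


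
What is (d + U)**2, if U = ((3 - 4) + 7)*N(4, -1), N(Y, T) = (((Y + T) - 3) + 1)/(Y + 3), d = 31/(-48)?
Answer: 5041/112896 ≈ 0.044652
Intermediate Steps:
d = -31/48 (d = 31*(-1/48) = -31/48 ≈ -0.64583)
N(Y, T) = (-2 + T + Y)/(3 + Y) (N(Y, T) = (((T + Y) - 3) + 1)/(3 + Y) = ((-3 + T + Y) + 1)/(3 + Y) = (-2 + T + Y)/(3 + Y))
U = 6/7 (U = ((3 - 4) + 7)*((-2 - 1 + 4)/(3 + 4)) = (-1 + 7)*(1/7) = 6*((1/7)*1) = 6*(1/7) = 6/7 ≈ 0.85714)
(d + U)**2 = (-31/48 + 6/7)**2 = (71/336)**2 = 5041/112896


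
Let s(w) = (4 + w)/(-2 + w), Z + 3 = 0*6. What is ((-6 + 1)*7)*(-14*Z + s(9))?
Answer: -1535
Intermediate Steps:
Z = -3 (Z = -3 + 0*6 = -3 + 0 = -3)
s(w) = (4 + w)/(-2 + w)
((-6 + 1)*7)*(-14*Z + s(9)) = ((-6 + 1)*7)*(-14*(-3) + (4 + 9)/(-2 + 9)) = (-5*7)*(42 + 13/7) = -35*(42 + (⅐)*13) = -35*(42 + 13/7) = -35*307/7 = -1535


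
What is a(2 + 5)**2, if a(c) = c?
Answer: 49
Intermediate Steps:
a(2 + 5)**2 = (2 + 5)**2 = 7**2 = 49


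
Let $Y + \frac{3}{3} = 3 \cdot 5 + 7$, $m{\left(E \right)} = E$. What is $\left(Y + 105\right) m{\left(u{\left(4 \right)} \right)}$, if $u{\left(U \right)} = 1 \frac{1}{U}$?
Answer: $\frac{63}{2} \approx 31.5$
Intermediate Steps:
$u{\left(U \right)} = \frac{1}{U}$
$Y = 21$ ($Y = -1 + \left(3 \cdot 5 + 7\right) = -1 + \left(15 + 7\right) = -1 + 22 = 21$)
$\left(Y + 105\right) m{\left(u{\left(4 \right)} \right)} = \frac{21 + 105}{4} = 126 \cdot \frac{1}{4} = \frac{63}{2}$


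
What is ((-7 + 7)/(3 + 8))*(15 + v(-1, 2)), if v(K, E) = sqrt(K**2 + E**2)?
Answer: 0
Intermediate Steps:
v(K, E) = sqrt(E**2 + K**2)
((-7 + 7)/(3 + 8))*(15 + v(-1, 2)) = ((-7 + 7)/(3 + 8))*(15 + sqrt(2**2 + (-1)**2)) = (0/11)*(15 + sqrt(4 + 1)) = (0*(1/11))*(15 + sqrt(5)) = 0*(15 + sqrt(5)) = 0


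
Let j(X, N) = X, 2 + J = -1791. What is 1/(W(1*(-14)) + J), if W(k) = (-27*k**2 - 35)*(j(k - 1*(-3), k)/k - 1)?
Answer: -2/1303 ≈ -0.0015349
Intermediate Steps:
J = -1793 (J = -2 - 1791 = -1793)
W(k) = (-1 + (3 + k)/k)*(-35 - 27*k**2) (W(k) = (-27*k**2 - 35)*((k - 1*(-3))/k - 1) = (-35 - 27*k**2)*((k + 3)/k - 1) = (-35 - 27*k**2)*((3 + k)/k - 1) = (-35 - 27*k**2)*(-1 + (3 + k)/k) = (-1 + (3 + k)/k)*(-35 - 27*k**2))
1/(W(1*(-14)) + J) = 1/((-105/(1*(-14)) - 81*(-14)) - 1793) = 1/((-105/(-14) - 81*(-14)) - 1793) = 1/((-105*(-1/14) + 1134) - 1793) = 1/((15/2 + 1134) - 1793) = 1/(2283/2 - 1793) = 1/(-1303/2) = -2/1303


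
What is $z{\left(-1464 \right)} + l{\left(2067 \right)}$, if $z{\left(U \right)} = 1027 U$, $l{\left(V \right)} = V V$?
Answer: $2768961$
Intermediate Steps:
$l{\left(V \right)} = V^{2}$
$z{\left(-1464 \right)} + l{\left(2067 \right)} = 1027 \left(-1464\right) + 2067^{2} = -1503528 + 4272489 = 2768961$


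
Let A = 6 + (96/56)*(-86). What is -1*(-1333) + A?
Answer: 8341/7 ≈ 1191.6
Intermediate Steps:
A = -990/7 (A = 6 + (96*(1/56))*(-86) = 6 + (12/7)*(-86) = 6 - 1032/7 = -990/7 ≈ -141.43)
-1*(-1333) + A = -1*(-1333) - 990/7 = 1333 - 990/7 = 8341/7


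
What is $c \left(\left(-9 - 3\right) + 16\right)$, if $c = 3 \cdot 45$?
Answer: $540$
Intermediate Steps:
$c = 135$
$c \left(\left(-9 - 3\right) + 16\right) = 135 \left(\left(-9 - 3\right) + 16\right) = 135 \left(-12 + 16\right) = 135 \cdot 4 = 540$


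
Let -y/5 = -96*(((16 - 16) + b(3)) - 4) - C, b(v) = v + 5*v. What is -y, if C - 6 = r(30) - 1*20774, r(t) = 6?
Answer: 97090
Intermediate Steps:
b(v) = 6*v
C = -20762 (C = 6 + (6 - 1*20774) = 6 + (6 - 20774) = 6 - 20768 = -20762)
y = -97090 (y = -5*(-96*(((16 - 16) + 6*3) - 4) - 1*(-20762)) = -5*(-96*((0 + 18) - 4) + 20762) = -5*(-96*(18 - 4) + 20762) = -5*(-96*14 + 20762) = -5*(-1344 + 20762) = -5*19418 = -97090)
-y = -1*(-97090) = 97090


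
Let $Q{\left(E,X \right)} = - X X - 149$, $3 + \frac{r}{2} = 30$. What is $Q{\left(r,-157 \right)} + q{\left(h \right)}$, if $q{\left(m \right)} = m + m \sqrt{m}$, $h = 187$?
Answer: $-24611 + 187 \sqrt{187} \approx -22054.0$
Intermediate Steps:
$r = 54$ ($r = -6 + 2 \cdot 30 = -6 + 60 = 54$)
$Q{\left(E,X \right)} = -149 - X^{2}$ ($Q{\left(E,X \right)} = - X^{2} - 149 = -149 - X^{2}$)
$q{\left(m \right)} = m + m^{\frac{3}{2}}$
$Q{\left(r,-157 \right)} + q{\left(h \right)} = \left(-149 - \left(-157\right)^{2}\right) + \left(187 + 187^{\frac{3}{2}}\right) = \left(-149 - 24649\right) + \left(187 + 187 \sqrt{187}\right) = -24798 + \left(187 + 187 \sqrt{187}\right) = -24611 + 187 \sqrt{187}$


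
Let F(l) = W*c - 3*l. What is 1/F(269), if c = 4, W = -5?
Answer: -1/827 ≈ -0.0012092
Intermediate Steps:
F(l) = -20 - 3*l (F(l) = -5*4 - 3*l = -20 - 3*l)
1/F(269) = 1/(-20 - 3*269) = 1/(-20 - 807) = 1/(-827) = -1/827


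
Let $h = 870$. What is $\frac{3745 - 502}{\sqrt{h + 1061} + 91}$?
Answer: $\frac{295113}{6350} - \frac{3243 \sqrt{1931}}{6350} \approx 24.032$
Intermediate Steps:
$\frac{3745 - 502}{\sqrt{h + 1061} + 91} = \frac{3745 - 502}{\sqrt{870 + 1061} + 91} = \frac{3243}{\sqrt{1931} + 91} = \frac{3243}{91 + \sqrt{1931}}$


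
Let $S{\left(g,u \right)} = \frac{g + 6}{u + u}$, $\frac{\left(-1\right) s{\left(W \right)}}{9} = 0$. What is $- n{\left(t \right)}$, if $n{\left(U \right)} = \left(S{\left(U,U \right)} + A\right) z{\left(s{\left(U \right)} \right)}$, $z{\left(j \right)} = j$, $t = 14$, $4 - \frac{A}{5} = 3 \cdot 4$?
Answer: $0$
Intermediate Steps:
$s{\left(W \right)} = 0$ ($s{\left(W \right)} = \left(-9\right) 0 = 0$)
$A = -40$ ($A = 20 - 5 \cdot 3 \cdot 4 = 20 - 60 = -40$)
$S{\left(g,u \right)} = \frac{6 + g}{2 u}$
$n{\left(U \right)} = 0$ ($n{\left(U \right)} = \left(\frac{6 + U}{2 U} - 40\right) 0 = \left(-40 + \frac{6 + U}{2 U}\right) 0 = 0$)
$- n{\left(t \right)} = \left(-1\right) 0 = 0$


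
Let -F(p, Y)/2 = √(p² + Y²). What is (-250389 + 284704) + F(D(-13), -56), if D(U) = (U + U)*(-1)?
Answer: 34315 - 4*√953 ≈ 34192.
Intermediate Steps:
D(U) = -2*U (D(U) = (2*U)*(-1) = -2*U)
F(p, Y) = -2*√(Y² + p²) (F(p, Y) = -2*√(p² + Y²) = -2*√(Y² + p²))
(-250389 + 284704) + F(D(-13), -56) = (-250389 + 284704) - 2*√((-56)² + (-2*(-13))²) = 34315 - 2*√(3136 + 26²) = 34315 - 2*√(3136 + 676) = 34315 - 4*√953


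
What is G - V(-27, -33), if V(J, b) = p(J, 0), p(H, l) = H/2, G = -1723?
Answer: -3419/2 ≈ -1709.5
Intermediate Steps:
p(H, l) = H/2 (p(H, l) = H*(1/2) = H/2)
V(J, b) = J/2
G - V(-27, -33) = -1723 - (-27)/2 = -1723 - 1*(-27/2) = -1723 + 27/2 = -3419/2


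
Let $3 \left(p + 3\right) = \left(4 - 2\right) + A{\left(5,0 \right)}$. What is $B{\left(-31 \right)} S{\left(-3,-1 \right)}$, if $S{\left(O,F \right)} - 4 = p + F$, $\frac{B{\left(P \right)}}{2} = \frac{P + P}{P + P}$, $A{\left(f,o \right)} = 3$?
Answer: $\frac{10}{3} \approx 3.3333$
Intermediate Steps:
$p = - \frac{4}{3}$ ($p = -3 + \frac{\left(4 - 2\right) + 3}{3} = -3 + \frac{2 + 3}{3} = -3 + \frac{1}{3} \cdot 5 = -3 + \frac{5}{3} = - \frac{4}{3} \approx -1.3333$)
$B{\left(P \right)} = 2$ ($B{\left(P \right)} = 2 \frac{P + P}{P + P} = 2 \frac{2 P}{2 P} = 2 \cdot 2 P \frac{1}{2 P} = 2 \cdot 1 = 2$)
$S{\left(O,F \right)} = \frac{8}{3} + F$ ($S{\left(O,F \right)} = 4 + \left(- \frac{4}{3} + F\right) = \frac{8}{3} + F$)
$B{\left(-31 \right)} S{\left(-3,-1 \right)} = 2 \left(\frac{8}{3} - 1\right) = 2 \cdot \frac{5}{3} = \frac{10}{3}$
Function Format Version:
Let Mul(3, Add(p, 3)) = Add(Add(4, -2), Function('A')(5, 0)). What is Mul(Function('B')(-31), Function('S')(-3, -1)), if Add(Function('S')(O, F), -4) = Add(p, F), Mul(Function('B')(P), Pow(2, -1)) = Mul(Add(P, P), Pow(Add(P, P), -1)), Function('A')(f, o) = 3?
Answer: Rational(10, 3) ≈ 3.3333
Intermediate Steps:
p = Rational(-4, 3) (p = Add(-3, Mul(Rational(1, 3), Add(Add(4, -2), 3))) = Add(-3, Mul(Rational(1, 3), Add(2, 3))) = Add(-3, Mul(Rational(1, 3), 5)) = Add(-3, Rational(5, 3)) = Rational(-4, 3) ≈ -1.3333)
Function('B')(P) = 2 (Function('B')(P) = Mul(2, Mul(Add(P, P), Pow(Add(P, P), -1))) = Mul(2, Mul(Mul(2, P), Pow(Mul(2, P), -1))) = Mul(2, Mul(Mul(2, P), Mul(Rational(1, 2), Pow(P, -1)))) = Mul(2, 1) = 2)
Function('S')(O, F) = Add(Rational(8, 3), F) (Function('S')(O, F) = Add(4, Add(Rational(-4, 3), F)) = Add(Rational(8, 3), F))
Mul(Function('B')(-31), Function('S')(-3, -1)) = Mul(2, Add(Rational(8, 3), -1)) = Mul(2, Rational(5, 3)) = Rational(10, 3)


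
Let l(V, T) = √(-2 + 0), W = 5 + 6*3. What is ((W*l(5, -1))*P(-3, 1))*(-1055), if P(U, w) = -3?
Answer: 72795*I*√2 ≈ 1.0295e+5*I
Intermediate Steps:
W = 23 (W = 5 + 18 = 23)
l(V, T) = I*√2 (l(V, T) = √(-2) = I*√2)
((W*l(5, -1))*P(-3, 1))*(-1055) = ((23*(I*√2))*(-3))*(-1055) = ((23*I*√2)*(-3))*(-1055) = -69*I*√2*(-1055) = 72795*I*√2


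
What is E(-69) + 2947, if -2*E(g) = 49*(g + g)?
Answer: 6328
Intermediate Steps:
E(g) = -49*g (E(g) = -49*(g + g)/2 = -49*2*g/2 = -49*g)
E(-69) + 2947 = -49*(-69) + 2947 = 3381 + 2947 = 6328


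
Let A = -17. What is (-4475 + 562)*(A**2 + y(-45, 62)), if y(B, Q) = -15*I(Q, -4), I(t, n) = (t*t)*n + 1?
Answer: -903566482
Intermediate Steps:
I(t, n) = 1 + n*t**2 (I(t, n) = t**2*n + 1 = n*t**2 + 1 = 1 + n*t**2)
y(B, Q) = -15 + 60*Q**2 (y(B, Q) = -15*(1 - 4*Q**2) = -15 + 60*Q**2)
(-4475 + 562)*(A**2 + y(-45, 62)) = (-4475 + 562)*((-17)**2 + (-15 + 60*62**2)) = -3913*(289 + (-15 + 60*3844)) = -3913*(289 + (-15 + 230640)) = -3913*(289 + 230625) = -3913*230914 = -903566482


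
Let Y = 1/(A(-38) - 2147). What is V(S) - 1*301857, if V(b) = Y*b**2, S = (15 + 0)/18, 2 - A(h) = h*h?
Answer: -39001131853/129204 ≈ -3.0186e+5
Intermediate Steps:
A(h) = 2 - h**2 (A(h) = 2 - h*h = 2 - h**2)
S = 5/6 (S = 15*(1/18) = 5/6 ≈ 0.83333)
Y = -1/3589 (Y = 1/((2 - 1*(-38)**2) - 2147) = 1/((2 - 1*1444) - 2147) = 1/((2 - 1444) - 2147) = 1/(-1442 - 2147) = 1/(-3589) = -1/3589 ≈ -0.00027863)
V(b) = -b**2/3589
V(S) - 1*301857 = -(5/6)**2/3589 - 1*301857 = -1/3589*25/36 - 301857 = -25/129204 - 301857 = -39001131853/129204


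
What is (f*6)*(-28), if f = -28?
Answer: 4704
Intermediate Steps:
(f*6)*(-28) = -28*6*(-28) = -168*(-28) = 4704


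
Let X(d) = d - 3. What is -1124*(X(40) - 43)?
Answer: 6744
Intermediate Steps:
X(d) = -3 + d
-1124*(X(40) - 43) = -1124*((-3 + 40) - 43) = -1124*(37 - 43) = -1124*(-6) = 6744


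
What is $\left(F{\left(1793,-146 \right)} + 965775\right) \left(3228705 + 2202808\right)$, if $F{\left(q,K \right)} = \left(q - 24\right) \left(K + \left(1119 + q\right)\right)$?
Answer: $31822305878277$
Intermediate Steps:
$F{\left(q,K \right)} = \left(-24 + q\right) \left(1119 + K + q\right)$
$\left(F{\left(1793,-146 \right)} + 965775\right) \left(3228705 + 2202808\right) = \left(\left(-26856 + 1793^{2} - -3504 + 1095 \cdot 1793 - 261778\right) + 965775\right) \left(3228705 + 2202808\right) = \left(\left(-26856 + 3214849 + 3504 + 1963335 - 261778\right) + 965775\right) 5431513 = \left(4893054 + 965775\right) 5431513 = 5858829 \cdot 5431513 = 31822305878277$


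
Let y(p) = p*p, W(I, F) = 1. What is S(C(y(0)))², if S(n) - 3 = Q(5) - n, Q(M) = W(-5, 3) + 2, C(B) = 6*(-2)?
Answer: 324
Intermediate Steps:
y(p) = p²
C(B) = -12
Q(M) = 3 (Q(M) = 1 + 2 = 3)
S(n) = 6 - n (S(n) = 3 + (3 - n) = 6 - n)
S(C(y(0)))² = (6 - 1*(-12))² = (6 + 12)² = 18² = 324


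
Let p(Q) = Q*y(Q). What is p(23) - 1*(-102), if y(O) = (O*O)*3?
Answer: 36603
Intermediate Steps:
y(O) = 3*O² (y(O) = O²*3 = 3*O²)
p(Q) = 3*Q³ (p(Q) = Q*(3*Q²) = 3*Q³)
p(23) - 1*(-102) = 3*23³ - 1*(-102) = 3*12167 + 102 = 36501 + 102 = 36603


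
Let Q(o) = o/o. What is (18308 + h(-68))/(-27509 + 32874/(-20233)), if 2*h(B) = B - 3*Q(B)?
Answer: -739414985/1113244942 ≈ -0.66420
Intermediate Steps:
Q(o) = 1
h(B) = -3/2 + B/2 (h(B) = (B - 3*1)/2 = (B - 3)/2 = (-3 + B)/2 = -3/2 + B/2)
(18308 + h(-68))/(-27509 + 32874/(-20233)) = (18308 + (-3/2 + (½)*(-68)))/(-27509 + 32874/(-20233)) = (18308 + (-3/2 - 34))/(-27509 + 32874*(-1/20233)) = (18308 - 71/2)/(-27509 - 32874/20233) = 36545/(2*(-556622471/20233)) = (36545/2)*(-20233/556622471) = -739414985/1113244942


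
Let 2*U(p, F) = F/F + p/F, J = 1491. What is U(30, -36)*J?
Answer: 497/4 ≈ 124.25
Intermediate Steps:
U(p, F) = ½ + p/(2*F) (U(p, F) = (F/F + p/F)/2 = (1 + p/F)/2 = ½ + p/(2*F))
U(30, -36)*J = ((½)*(-36 + 30)/(-36))*1491 = ((½)*(-1/36)*(-6))*1491 = (1/12)*1491 = 497/4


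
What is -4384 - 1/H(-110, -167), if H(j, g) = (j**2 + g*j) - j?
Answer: -134062721/30580 ≈ -4384.0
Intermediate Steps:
H(j, g) = j**2 - j + g*j
-4384 - 1/H(-110, -167) = -4384 - 1/((-110*(-1 - 167 - 110))) = -4384 - 1/((-110*(-278))) = -4384 - 1/30580 = -134062721/30580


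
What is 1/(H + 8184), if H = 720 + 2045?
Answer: 1/10949 ≈ 9.1332e-5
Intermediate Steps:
H = 2765
1/(H + 8184) = 1/(2765 + 8184) = 1/10949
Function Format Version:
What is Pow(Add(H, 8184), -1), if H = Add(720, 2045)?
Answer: Rational(1, 10949) ≈ 9.1332e-5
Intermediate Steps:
H = 2765
Pow(Add(H, 8184), -1) = Pow(Add(2765, 8184), -1) = Pow(10949, -1) = Rational(1, 10949)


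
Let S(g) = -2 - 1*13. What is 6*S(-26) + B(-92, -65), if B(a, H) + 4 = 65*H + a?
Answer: -4411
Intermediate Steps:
S(g) = -15 (S(g) = -2 - 13 = -15)
B(a, H) = -4 + a + 65*H (B(a, H) = -4 + (65*H + a) = -4 + (a + 65*H) = -4 + a + 65*H)
6*S(-26) + B(-92, -65) = 6*(-15) + (-4 - 92 + 65*(-65)) = -90 + (-4 - 92 - 4225) = -90 - 4321 = -4411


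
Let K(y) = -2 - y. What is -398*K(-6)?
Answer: -1592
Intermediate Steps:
-398*K(-6) = -398*(-2 - 1*(-6)) = -398*(-2 + 6) = -398*4 = -1592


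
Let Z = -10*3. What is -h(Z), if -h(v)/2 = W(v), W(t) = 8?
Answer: 16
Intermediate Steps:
Z = -30
h(v) = -16 (h(v) = -2*8 = -16)
-h(Z) = -1*(-16) = 16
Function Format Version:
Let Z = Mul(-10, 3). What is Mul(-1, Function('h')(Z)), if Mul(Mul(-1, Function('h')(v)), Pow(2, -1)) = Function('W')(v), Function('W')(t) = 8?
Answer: 16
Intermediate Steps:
Z = -30
Function('h')(v) = -16 (Function('h')(v) = Mul(-2, 8) = -16)
Mul(-1, Function('h')(Z)) = Mul(-1, -16) = 16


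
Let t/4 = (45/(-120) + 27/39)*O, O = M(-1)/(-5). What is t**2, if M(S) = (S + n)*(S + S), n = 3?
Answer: 4356/4225 ≈ 1.0310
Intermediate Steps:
M(S) = 2*S*(3 + S) (M(S) = (S + 3)*(S + S) = (3 + S)*(2*S) = 2*S*(3 + S))
O = 4/5 (O = (2*(-1)*(3 - 1))/(-5) = (2*(-1)*2)*(-1/5) = -4*(-1/5) = 4/5 ≈ 0.80000)
t = 66/65 (t = 4*((45/(-120) + 27/39)*(4/5)) = 4*((45*(-1/120) + 27*(1/39))*(4/5)) = 4*((-3/8 + 9/13)*(4/5)) = 4*((33/104)*(4/5)) = 4*(33/130) = 66/65 ≈ 1.0154)
t**2 = (66/65)**2 = 4356/4225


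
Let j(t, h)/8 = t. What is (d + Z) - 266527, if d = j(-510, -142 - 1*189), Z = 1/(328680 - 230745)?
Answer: -26501896544/97935 ≈ -2.7061e+5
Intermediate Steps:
Z = 1/97935 ≈ 1.0211e-5
j(t, h) = 8*t
d = -4080 (d = 8*(-510) = -4080)
(d + Z) - 266527 = (-4080 + 1/97935) - 266527 = -399574799/97935 - 266527 = -26501896544/97935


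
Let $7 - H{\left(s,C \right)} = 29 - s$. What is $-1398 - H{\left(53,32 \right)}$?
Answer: $-1429$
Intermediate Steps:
$H{\left(s,C \right)} = -22 + s$ ($H{\left(s,C \right)} = 7 - \left(29 - s\right) = 7 + \left(-29 + s\right) = -22 + s$)
$-1398 - H{\left(53,32 \right)} = -1398 - \left(-22 + 53\right) = -1398 - 31 = -1429$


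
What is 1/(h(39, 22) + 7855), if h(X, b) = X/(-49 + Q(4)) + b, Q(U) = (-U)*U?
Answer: 5/39382 ≈ 0.00012696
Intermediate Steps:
Q(U) = -U**2
h(X, b) = b - X/65 (h(X, b) = X/(-49 - 1*4**2) + b = X/(-49 - 1*16) + b = X/(-49 - 16) + b = X/(-65) + b = -X/65 + b = b - X/65)
1/(h(39, 22) + 7855) = 1/((22 - 1/65*39) + 7855) = 1/((22 - 3/5) + 7855) = 1/(107/5 + 7855) = 1/(39382/5) = 5/39382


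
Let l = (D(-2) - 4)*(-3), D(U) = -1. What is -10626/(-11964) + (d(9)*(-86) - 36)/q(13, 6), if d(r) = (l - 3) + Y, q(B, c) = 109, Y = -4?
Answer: -1250617/217346 ≈ -5.7540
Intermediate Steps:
l = 15 (l = (-1 - 4)*(-3) = -5*(-3) = 15)
d(r) = 8 (d(r) = (15 - 3) - 4 = 12 - 4 = 8)
-10626/(-11964) + (d(9)*(-86) - 36)/q(13, 6) = -10626/(-11964) + (8*(-86) - 36)/109 = -10626*(-1/11964) + (-688 - 36)*(1/109) = 1771/1994 - 724*1/109 = 1771/1994 - 724/109 = -1250617/217346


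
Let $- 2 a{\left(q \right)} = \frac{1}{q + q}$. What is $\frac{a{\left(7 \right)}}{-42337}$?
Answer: $\frac{1}{1185436} \approx 8.4357 \cdot 10^{-7}$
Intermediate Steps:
$a{\left(q \right)} = - \frac{1}{4 q}$ ($a{\left(q \right)} = - \frac{1}{2 \left(q + q\right)} = - \frac{1}{2 \cdot 2 q} = - \frac{\frac{1}{2} \frac{1}{q}}{2} = - \frac{1}{4 q}$)
$\frac{a{\left(7 \right)}}{-42337} = \frac{\left(- \frac{1}{4}\right) \frac{1}{7}}{-42337} = \left(- \frac{1}{4}\right) \frac{1}{7} \left(- \frac{1}{42337}\right) = \left(- \frac{1}{28}\right) \left(- \frac{1}{42337}\right) = \frac{1}{1185436}$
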